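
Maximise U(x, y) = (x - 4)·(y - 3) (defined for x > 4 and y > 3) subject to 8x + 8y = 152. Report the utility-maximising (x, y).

MU_x = (y−3), MU_y = (x−4).
MRS = (y−3)/(x−4).
Tangency: set MRS = p_x/p_y = 8/8 = 1.
So (y − 3)/(x − 4) = 1, i.e. (y − 3) = (x − 4).
Rewrite the budget in excess-of-subsistence terms: 8·(x − 4) + 8·(y − 3) = 152 − 8·4 − 8·3 = 96.
Substituting, 16·(x − 4) = 96, so x − 4 = 6 and x* = 10.
Then y − 3 = 6, so y* = 9.

x* = 10, y* = 9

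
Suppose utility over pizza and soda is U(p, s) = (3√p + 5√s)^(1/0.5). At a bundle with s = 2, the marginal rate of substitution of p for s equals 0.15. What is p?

For CES with ρ = 0.5, MRS = (3/5)·√(s/p).
Setting (3/5)·√(2/p) = 0.15 gives √(2/p) = 0.25, so 2/p = 1/16 and p = 32.

p = 32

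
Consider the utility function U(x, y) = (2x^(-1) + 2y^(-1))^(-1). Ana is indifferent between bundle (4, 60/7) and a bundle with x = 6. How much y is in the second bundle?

U depends on (x, y) only through S = 2x^(-1) + 2y^(-1), so equal utility means equal S. At (4, 60/7): S = 11/15.
With x = 6: 2·6^(-1) = 1/3, so 2y^(-1) = 11/15 − 1/3 = 0.4, i.e. y^(-1) = 0.2.
Hence y = 1/0.2 = 5.
Check: U(6, 5) = 1.3636.

y = 5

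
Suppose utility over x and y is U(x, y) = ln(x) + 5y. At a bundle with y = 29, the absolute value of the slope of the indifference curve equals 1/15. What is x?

MU_x = 1/x, MU_y = 5.
MRS = 1/x ÷ 5.
MRS depends only on x: 0.2/x = 1/15 ⇒ x = 0.2/(1/15) = 3.

x = 3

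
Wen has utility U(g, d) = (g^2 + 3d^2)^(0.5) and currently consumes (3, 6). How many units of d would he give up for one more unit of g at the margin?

For CES with ρ = 2, MRS = (1/3)·(d/g)^(-1).
At (3, 6): MRS = 1/6.
That is, one extra unit of g is worth 1/6 units of d at the margin.

MRS = 1/6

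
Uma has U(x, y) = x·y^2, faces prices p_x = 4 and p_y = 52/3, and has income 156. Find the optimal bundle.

MU_x = y^2 and MU_y = 2·x·y.
MRS = MU_x/MU_y = (1/2)·y/x.
Tangency: set MRS = p_x/p_y = 4/(52/3) = 3/13.
So (1/2)·y/x = 3/13, i.e. y = (6/13)·x.
Substitute into the budget 4·x + (52/3)·y = 156: 12·x = 156, so x* = 13.
Then y* = (6/13)·13 = 6.

x* = 13, y* = 6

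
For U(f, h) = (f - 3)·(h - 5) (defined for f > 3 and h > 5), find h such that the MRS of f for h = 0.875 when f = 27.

MU_f = (h−5), MU_h = (f−3).
MRS = (h−5)/(f−3).
Substitute f = 27: MRS = (h − 5)/24. Setting this equal to 0.875 gives h − 5 = 0.875·24 = 21, so h = 26.

h = 26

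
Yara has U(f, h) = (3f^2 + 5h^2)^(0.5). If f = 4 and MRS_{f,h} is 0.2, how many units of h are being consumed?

h = 12

For CES with ρ = 2, MRS = (3/5)·(h/f)^(-1).
Setting (3/5)·(h/4)^(-1) = 0.2 gives (h/4)^(-1) = 1/3, so h/4 = 3 and h = 12.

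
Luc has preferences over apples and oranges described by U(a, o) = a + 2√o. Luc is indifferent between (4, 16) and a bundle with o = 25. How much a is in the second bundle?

U(4, 16) = 12.
Set U(a, 25) = 12 and solve.
With o = 25: √25 = 5, so a = 12 − 2·5 = 2.
Check: U(2, 25) = 12.

a = 2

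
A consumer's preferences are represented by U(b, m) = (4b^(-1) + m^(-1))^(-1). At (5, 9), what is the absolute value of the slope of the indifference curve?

For CES with ρ = -1, MRS = (4/1)·(m/b)^2.
At (5, 9): MRS = 324/25.
So at (5, 9) the consumer would give up 324/25 units of m for one more unit of b.

MRS = 324/25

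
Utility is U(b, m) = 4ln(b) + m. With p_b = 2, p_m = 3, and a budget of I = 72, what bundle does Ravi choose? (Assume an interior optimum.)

b* = 6, m* = 20

MU_b = 4/b, MU_m = 1.
MRS = 4/b ÷ 1.
Tangency: set MRS = p_b/p_m = 2/3.
MRS depends only on b: 4/b = 2/3 ⇒ b* = 4/(2/3) = 6.
From the budget, 3·m = 72 − 2·6 = 60, so m* = 20.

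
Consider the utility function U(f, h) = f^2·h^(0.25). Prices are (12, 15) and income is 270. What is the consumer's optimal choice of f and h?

f* = 20, h* = 2

MU_f = 2·f·h^(0.25) and MU_h = 0.25·f^2·h^(-0.75).
MRS = MU_f/MU_h = (8)·h/f.
Tangency: set MRS = p_f/p_h = 12/15 = 0.8.
So (8)·h/f = 0.8, i.e. h = 0.1·f.
Substitute into the budget 12·f + 15·h = 270: 13.5·f = 270, so f* = 20.
Then h* = 0.1·20 = 2.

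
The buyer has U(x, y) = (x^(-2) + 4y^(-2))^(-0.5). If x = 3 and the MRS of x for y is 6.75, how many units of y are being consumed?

y = 9

For CES with ρ = -2, MRS = (1/4)·(y/x)^3.
Setting (1/4)·(y/3)^3 = 6.75 gives (y/3)^3 = 27, so y/3 = 3 and y = 9.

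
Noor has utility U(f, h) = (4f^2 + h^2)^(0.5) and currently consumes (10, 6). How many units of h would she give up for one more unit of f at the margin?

MRS = 20/3

For CES with ρ = 2, MRS = (4/1)·(h/f)^(-1).
At (10, 6): MRS = 20/3.
That is, one extra unit of f is worth 20/3 units of h at the margin.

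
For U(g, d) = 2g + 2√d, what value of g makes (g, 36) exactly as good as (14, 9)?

g = 11

U(14, 9) = 34.
Set U(g, 36) = 34 and solve.
With d = 36: √36 = 6, so 2g = 34 − 2·6 = 22 and g = 11.
Check: U(11, 36) = 34.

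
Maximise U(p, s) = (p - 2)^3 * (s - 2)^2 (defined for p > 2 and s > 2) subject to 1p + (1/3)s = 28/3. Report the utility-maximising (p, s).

p* = 6, s* = 10

MU_p = 3·(p−2)^2·(s−2)^2, MU_s = 2·(p−2)^3·(s−2).
MRS = (3/2)·(s−2)/(p−2).
Tangency: set MRS = p_p/p_s = 1/(1/3) = 3.
So (3/2)·(s − 2)/(p − 2) = 3, i.e. (s − 2) = 2·(p − 2).
Rewrite the budget in excess-of-subsistence terms: 1·(p − 2) + (1/3)·(s − 2) = 28/3 − 1·2 − (1/3)·2 = 20/3.
Substituting, (5/3)·(p − 2) = 20/3, so p − 2 = 4 and p* = 6.
Then s − 2 = 2·4 = 8, so s* = 10.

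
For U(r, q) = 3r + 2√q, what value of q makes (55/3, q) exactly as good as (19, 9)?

q = 16

U(19, 9) = 63.
Set U(55/3, q) = 63 and solve.
With r = 55/3: 2√q = 63 − 3·55/3 = 8, so √q = 4 and q = 16.
Check: U(55/3, 16) = 63.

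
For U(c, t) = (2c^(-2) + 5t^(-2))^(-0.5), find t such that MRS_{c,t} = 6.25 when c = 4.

For CES with ρ = -2, MRS = (2/5)·(t/c)^3.
Setting (2/5)·(t/4)^3 = 6.25 gives (t/4)^3 = 15.625, so t/4 = 2.5 and t = 10.

t = 10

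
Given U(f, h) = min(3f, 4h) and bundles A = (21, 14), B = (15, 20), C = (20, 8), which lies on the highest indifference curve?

Evaluate utility at each bundle:
U(A) = 56.
U(B) = 45.
U(C) = 32.
Highest utility is A, so A ≻ B ≻ C.

Bundle A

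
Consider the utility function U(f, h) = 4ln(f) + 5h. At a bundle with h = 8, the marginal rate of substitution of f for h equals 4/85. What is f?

f = 17

MU_f = 4/f, MU_h = 5.
MRS = 4/f ÷ 5.
MRS depends only on f: 0.8/f = 4/85 ⇒ f = 0.8/(4/85) = 17.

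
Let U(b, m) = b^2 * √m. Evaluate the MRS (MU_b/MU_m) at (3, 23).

MU_b = 2·b·√m and MU_m = 0.5·b^2·m^(-0.5).
MRS = MU_b/MU_m = (4)·m/b.
At (3, 23): MRS = 92/3.
That is, one extra unit of b is worth 92/3 units of m at the margin.

MRS = 92/3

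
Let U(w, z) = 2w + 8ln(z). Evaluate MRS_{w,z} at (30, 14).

MU_w = 2, MU_z = 8/z.
MRS = 2 ÷ (8/z).
At (30, 14): MRS = 3.5.
So at (30, 14) the consumer would give up 3.5 units of z for one more unit of w.

MRS = 3.5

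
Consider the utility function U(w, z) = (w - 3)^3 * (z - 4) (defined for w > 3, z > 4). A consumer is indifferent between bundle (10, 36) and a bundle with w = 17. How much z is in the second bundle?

z = 8

U(10, 36) = 10976.
Set U(17, z) = 10976 and solve.
With w = 17: (17 − 3)^3 = 2744, so (z − 4) = 10976/2744 = 4.
So z = 4 + 4 = 8.
Check: U(17, 8) = 10976.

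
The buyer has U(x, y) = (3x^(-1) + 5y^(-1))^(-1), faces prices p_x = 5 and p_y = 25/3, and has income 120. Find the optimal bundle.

x* = 9, y* = 9

For CES with ρ = -1, MRS = (3/5)·(y/x)^2.
Tangency: set MRS = p_x/p_y = 5/(25/3) = 0.6.
So (y/x)^2 = 1; taking the square root, y/x = 1, i.e. y = x.
Substitute into the budget 5·x + (25/3)·y = 120: (40/3)·x = 120, so x* = 9 and y* = 9.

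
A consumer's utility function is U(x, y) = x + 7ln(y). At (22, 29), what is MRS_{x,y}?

MRS = 29/7

MU_x = 1, MU_y = 7/y.
MRS = 1 ÷ (7/y).
At (22, 29): MRS = 29/7.
So at (22, 29) the consumer would give up 29/7 units of y for one more unit of x.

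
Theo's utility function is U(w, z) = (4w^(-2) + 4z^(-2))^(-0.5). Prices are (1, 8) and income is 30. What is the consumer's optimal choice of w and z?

w* = 6, z* = 3

For CES with ρ = -2, MRS = (z/w)^3.
Tangency: set MRS = p_w/p_z = 1/8 = 0.125.
So (z/w)^3 = 0.125; taking the cube root, z/w = 0.5, i.e. z = 0.5·w.
Substitute into the budget 1·w + 8·z = 30: 5·w = 30, so w* = 6 and z* = 0.5·6 = 3.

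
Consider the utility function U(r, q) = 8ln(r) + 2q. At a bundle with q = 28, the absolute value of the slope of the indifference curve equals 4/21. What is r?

r = 21

MU_r = 8/r, MU_q = 2.
MRS = 8/r ÷ 2.
MRS depends only on r: 4/r = 4/21 ⇒ r = 4/(4/21) = 21.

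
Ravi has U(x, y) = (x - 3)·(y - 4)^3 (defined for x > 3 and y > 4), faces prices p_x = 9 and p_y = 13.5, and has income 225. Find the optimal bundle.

MU_x = (y−4)^3, MU_y = 3·(x−3)·(y−4)^2.
MRS = (1/3)·(y−4)/(x−3).
Tangency: set MRS = p_x/p_y = 9/13.5 = 2/3.
So (1/3)·(y − 4)/(x − 3) = 2/3, i.e. (y − 4) = 2·(x − 3).
Rewrite the budget in excess-of-subsistence terms: 9·(x − 3) + 13.5·(y − 4) = 225 − 9·3 − 13.5·4 = 144.
Substituting, 36·(x − 3) = 144, so x − 3 = 4 and x* = 7.
Then y − 4 = 2·4 = 8, so y* = 12.

x* = 7, y* = 12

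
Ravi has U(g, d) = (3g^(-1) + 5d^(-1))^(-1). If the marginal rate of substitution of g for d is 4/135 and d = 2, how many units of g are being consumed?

For CES with ρ = -1, MRS = (3/5)·(d/g)^2.
Setting (3/5)·(2/g)^2 = 4/135 gives (2/g)^2 = 4/81, so 2/g = 2/9 and g = 9.

g = 9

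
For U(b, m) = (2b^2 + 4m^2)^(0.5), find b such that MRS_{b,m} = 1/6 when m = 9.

For CES with ρ = 2, MRS = (2/4)·(m/b)^(-1).
Setting (2/4)·(9/b)^(-1) = 1/6 gives (9/b)^(-1) = 1/3, so 9/b = 3 and b = 3.

b = 3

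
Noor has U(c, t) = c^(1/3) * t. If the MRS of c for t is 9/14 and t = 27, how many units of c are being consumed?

MU_c = 1/3·c^(-2/3)·t and MU_t = c^(1/3).
MRS = MU_c/MU_t = (1/3)·t/c.
Substitute t = 27: MRS = 9/c. Setting 9/c = 9/14 gives c = 9/(9/14) = 14.

c = 14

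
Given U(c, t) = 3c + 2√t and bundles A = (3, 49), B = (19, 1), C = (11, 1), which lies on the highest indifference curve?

Bundle B

Evaluate utility at each bundle:
U(A) = 23.000.
U(B) = 59.000.
U(C) = 35.000.
Highest utility is B, so B ≻ C ≻ A.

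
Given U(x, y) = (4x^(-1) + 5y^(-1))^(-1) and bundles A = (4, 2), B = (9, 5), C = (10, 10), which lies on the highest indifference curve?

Evaluate utility at each bundle:
U(A) = 0.286.
U(B) = 0.692.
U(C) = 1.111.
Highest utility is C, so C ≻ B ≻ A.

Bundle C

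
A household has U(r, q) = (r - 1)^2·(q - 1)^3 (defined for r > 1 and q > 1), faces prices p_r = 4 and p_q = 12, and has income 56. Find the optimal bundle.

r* = 5, q* = 3

MU_r = 2·(r−1)·(q−1)^3, MU_q = 3·(r−1)^2·(q−1)^2.
MRS = (2/3)·(q−1)/(r−1).
Tangency: set MRS = p_r/p_q = 4/12 = 1/3.
So (2/3)·(q − 1)/(r − 1) = 1/3, i.e. (q − 1) = 0.5·(r − 1).
Rewrite the budget in excess-of-subsistence terms: 4·(r − 1) + 12·(q − 1) = 56 − 4·1 − 12·1 = 40.
Substituting, 10·(r − 1) = 40, so r − 1 = 4 and r* = 5.
Then q − 1 = 0.5·4 = 2, so q* = 3.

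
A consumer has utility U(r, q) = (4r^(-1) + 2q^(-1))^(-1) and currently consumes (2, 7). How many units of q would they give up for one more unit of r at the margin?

For CES with ρ = -1, MRS = (4/2)·(q/r)^2.
At (2, 7): MRS = 24.5.
So at (2, 7) the consumer would give up 24.5 units of q for one more unit of r.

MRS = 24.5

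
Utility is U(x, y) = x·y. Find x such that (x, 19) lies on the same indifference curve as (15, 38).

x = 30

U(15, 38) = 570.
Set U(x, 19) = 570 and solve.
With y = 19: x = 570/19 = 30.
Check: U(30, 19) = 570.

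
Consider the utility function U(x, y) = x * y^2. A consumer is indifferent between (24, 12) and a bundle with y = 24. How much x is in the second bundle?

U(24, 12) = 3456.
Set U(x, 24) = 3456 and solve.
With y = 24: 24^2 = 576, so x = 3456/576 = 6.
Check: U(6, 24) = 3456.

x = 6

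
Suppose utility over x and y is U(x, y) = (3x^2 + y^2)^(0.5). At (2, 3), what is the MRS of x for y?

MRS = 2

For CES with ρ = 2, MRS = (3/1)·(y/x)^(-1).
At (2, 3): MRS = 2.
So at (2, 3) the consumer would give up 2 units of y for one more unit of x.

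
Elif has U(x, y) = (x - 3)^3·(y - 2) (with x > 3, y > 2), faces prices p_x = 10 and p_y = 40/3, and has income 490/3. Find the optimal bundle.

x* = 11, y* = 4

MU_x = 3·(x−3)^2·(y−2), MU_y = (x−3)^3.
MRS = (3/1)·(y−2)/(x−3).
Tangency: set MRS = p_x/p_y = 10/(40/3) = 0.75.
So (3/1)·(y − 2)/(x − 3) = 0.75, i.e. (y − 2) = 0.25·(x − 3).
Rewrite the budget in excess-of-subsistence terms: 10·(x − 3) + (40/3)·(y − 2) = 490/3 − 10·3 − (40/3)·2 = 320/3.
Substituting, (40/3)·(x − 3) = 320/3, so x − 3 = 8 and x* = 11.
Then y − 2 = 0.25·8 = 2, so y* = 4.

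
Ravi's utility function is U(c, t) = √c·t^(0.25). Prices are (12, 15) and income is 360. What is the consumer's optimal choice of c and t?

MU_c = 0.5·c^(-0.5)·t^(0.25) and MU_t = 0.25·√c·t^(-0.75).
MRS = MU_c/MU_t = (2)·t/c.
Tangency: set MRS = p_c/p_t = 12/15 = 0.8.
So (2)·t/c = 0.8, i.e. t = 0.4·c.
Substitute into the budget 12·c + 15·t = 360: 18·c = 360, so c* = 20.
Then t* = 0.4·20 = 8.

c* = 20, t* = 8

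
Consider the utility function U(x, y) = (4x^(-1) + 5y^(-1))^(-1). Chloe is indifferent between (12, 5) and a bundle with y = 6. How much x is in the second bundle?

x = 8

U depends on (x, y) only through S = 4x^(-1) + 5y^(-1), so equal utility means equal S. At (12, 5): S = 4/3.
With y = 6: 5·6^(-1) = 5/6, so 4x^(-1) = 4/3 − 5/6 = 0.5, i.e. x^(-1) = 0.125.
Hence x = 1/0.125 = 8.
Check: U(8, 6) = 0.75.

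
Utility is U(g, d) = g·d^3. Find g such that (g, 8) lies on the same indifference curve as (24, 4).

g = 3

U(24, 4) = 1536.
Set U(g, 8) = 1536 and solve.
With d = 8: 8^3 = 512, so g = 1536/512 = 3.
Check: U(3, 8) = 1536.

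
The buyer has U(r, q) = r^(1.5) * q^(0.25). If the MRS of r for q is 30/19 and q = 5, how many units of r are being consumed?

r = 19

MU_r = 1.5·√r·q^(0.25) and MU_q = 0.25·r^(1.5)·q^(-0.75).
MRS = MU_r/MU_q = (6)·q/r.
Substitute q = 5: MRS = 30/r. Setting 30/r = 30/19 gives r = 30/(30/19) = 19.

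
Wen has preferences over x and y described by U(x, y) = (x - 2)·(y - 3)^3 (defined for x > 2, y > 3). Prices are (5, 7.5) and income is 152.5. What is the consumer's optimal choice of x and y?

x* = 8, y* = 15

MU_x = (y−3)^3, MU_y = 3·(x−2)·(y−3)^2.
MRS = (1/3)·(y−3)/(x−2).
Tangency: set MRS = p_x/p_y = 5/7.5 = 2/3.
So (1/3)·(y − 3)/(x − 2) = 2/3, i.e. (y − 3) = 2·(x − 2).
Rewrite the budget in excess-of-subsistence terms: 5·(x − 2) + 7.5·(y − 3) = 152.5 − 5·2 − 7.5·3 = 120.
Substituting, 20·(x − 2) = 120, so x − 2 = 6 and x* = 8.
Then y − 3 = 2·6 = 12, so y* = 15.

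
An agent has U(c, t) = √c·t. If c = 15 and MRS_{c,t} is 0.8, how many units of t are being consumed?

t = 24

MU_c = 0.5·c^(-0.5)·t and MU_t = √c.
MRS = MU_c/MU_t = (0.5)·t/c.
Substitute c = 15: MRS = t/30. Setting t/30 = 0.8 gives t = 0.8·30 = 24.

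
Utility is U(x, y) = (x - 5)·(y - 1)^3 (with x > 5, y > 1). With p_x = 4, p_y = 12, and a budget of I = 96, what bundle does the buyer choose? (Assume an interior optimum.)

MU_x = (y−1)^3, MU_y = 3·(x−5)·(y−1)^2.
MRS = (1/3)·(y−1)/(x−5).
Tangency: set MRS = p_x/p_y = 4/12 = 1/3.
So (1/3)·(y − 1)/(x − 5) = 1/3, i.e. (y − 1) = (x − 5).
Rewrite the budget in excess-of-subsistence terms: 4·(x − 5) + 12·(y − 1) = 96 − 4·5 − 12·1 = 64.
Substituting, 16·(x − 5) = 64, so x − 5 = 4 and x* = 9.
Then y − 1 = 4, so y* = 5.

x* = 9, y* = 5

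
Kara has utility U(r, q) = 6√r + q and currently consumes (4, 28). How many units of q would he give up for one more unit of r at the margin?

MRS = 1.5

MU_r = 6/(2√r), MU_q = 1.
MRS = 6/(2√r) ÷ 1.
At (4, 28): MRS = 1.5.
The indifference curve has slope −1.5 at this bundle.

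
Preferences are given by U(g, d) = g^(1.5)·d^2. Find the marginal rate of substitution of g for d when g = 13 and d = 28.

MRS = 21/13

MU_g = 1.5·√g·d^2 and MU_d = 2·g^(1.5)·d.
MRS = MU_g/MU_d = (0.75)·d/g.
At (13, 28): MRS = 21/13.
So at (13, 28) the consumer would give up 21/13 units of d for one more unit of g.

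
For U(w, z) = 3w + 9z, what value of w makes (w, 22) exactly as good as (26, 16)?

w = 8

U(26, 16) = 222.
Set U(w, 22) = 222 and solve.
3w + 9·22 = 222 ⇒ 3w = 24 ⇒ w = 8.
Check: U(8, 22) = 222.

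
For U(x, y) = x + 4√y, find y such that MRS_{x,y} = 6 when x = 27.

y = 144

MU_x = 1, MU_y = 4/(2√y).
MRS = 1 ÷ (4/(2√y)).
MRS depends only on y: 0.5·√y = 6 ⇒ √y = 6/0.5 = 12 ⇒ y = 144.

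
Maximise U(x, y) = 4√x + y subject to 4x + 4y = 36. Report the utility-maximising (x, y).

MU_x = 4/(2√x), MU_y = 1.
MRS = 4/(2√x) ÷ 1.
Tangency: set MRS = p_x/p_y = 4/4 = 1.
MRS depends only on x: 2/√x = 1 ⇒ √x = 2/1 = 2 ⇒ x* = 4.
From the budget, 4·y = 36 − 4·4 = 20, so y* = 5.

x* = 4, y* = 5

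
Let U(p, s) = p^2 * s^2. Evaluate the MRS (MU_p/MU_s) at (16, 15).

MRS = 15/16

MU_p = 2·p·s^2 and MU_s = 2·p^2·s.
MRS = MU_p/MU_s = s/p.
At (16, 15): MRS = 15/16.
The indifference curve has slope −15/16 at this bundle.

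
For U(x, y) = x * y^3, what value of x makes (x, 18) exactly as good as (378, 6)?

x = 14

U(378, 6) = 81648.
Set U(x, 18) = 81648 and solve.
With y = 18: 18^3 = 5832, so x = 81648/5832 = 14.
Check: U(14, 18) = 81648.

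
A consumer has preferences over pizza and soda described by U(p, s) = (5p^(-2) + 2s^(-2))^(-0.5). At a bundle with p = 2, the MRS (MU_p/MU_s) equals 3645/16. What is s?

For CES with ρ = -2, MRS = (5/2)·(s/p)^3.
Setting (5/2)·(s/2)^3 = 3645/16 gives (s/2)^3 = 91.125, so s/2 = 4.5 and s = 9.

s = 9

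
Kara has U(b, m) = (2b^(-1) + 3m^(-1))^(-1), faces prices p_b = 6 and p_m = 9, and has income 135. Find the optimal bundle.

b* = 9, m* = 9

For CES with ρ = -1, MRS = (2/3)·(m/b)^2.
Tangency: set MRS = p_b/p_m = 6/9 = 2/3.
So (m/b)^2 = 1; taking the square root, m/b = 1, i.e. m = b.
Substitute into the budget 6·b + 9·m = 135: 15·b = 135, so b* = 9 and m* = 9.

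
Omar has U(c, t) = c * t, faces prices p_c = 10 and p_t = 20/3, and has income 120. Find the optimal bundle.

MU_c = t and MU_t = c.
MRS = MU_c/MU_t = t/c.
Tangency: set MRS = p_c/p_t = 10/(20/3) = 1.5.
So t/c = 1.5, i.e. t = 1.5·c.
Substitute into the budget 10·c + (20/3)·t = 120: 20·c = 120, so c* = 6.
Then t* = 1.5·6 = 9.

c* = 6, t* = 9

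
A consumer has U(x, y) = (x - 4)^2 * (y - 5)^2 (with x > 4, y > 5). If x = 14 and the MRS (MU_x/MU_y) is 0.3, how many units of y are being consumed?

MU_x = 2·(x−4)·(y−5)^2, MU_y = 2·(x−4)^2·(y−5).
MRS = (y−5)/(x−4).
Substitute x = 14: MRS = (y − 5)/10. Setting this equal to 0.3 gives y − 5 = 0.3·10 = 3, so y = 8.

y = 8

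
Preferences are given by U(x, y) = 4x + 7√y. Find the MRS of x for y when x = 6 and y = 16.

MRS = 32/7

MU_x = 4, MU_y = 7/(2√y).
MRS = 4 ÷ (7/(2√y)).
At (6, 16): MRS = 32/7.
The indifference curve has slope −32/7 at this bundle.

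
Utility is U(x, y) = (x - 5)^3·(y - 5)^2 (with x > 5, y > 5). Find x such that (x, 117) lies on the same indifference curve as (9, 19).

x = 6

U(9, 19) = 12544.
Set U(x, 117) = 12544 and solve.
With y = 117: (117 − 5)^2 = 12544, so (x − 5)^3 = 12544/12544 = 1.
Taking the cube root (with x > 5): x − 5 = 1, so x = 6.
Check: U(6, 117) = 12544.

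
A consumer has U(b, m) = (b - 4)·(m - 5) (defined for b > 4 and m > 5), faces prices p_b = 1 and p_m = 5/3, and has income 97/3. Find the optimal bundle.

b* = 14, m* = 11

MU_b = (m−5), MU_m = (b−4).
MRS = (m−5)/(b−4).
Tangency: set MRS = p_b/p_m = 1/(5/3) = 0.6.
So (m − 5)/(b − 4) = 0.6, i.e. (m − 5) = 0.6·(b − 4).
Rewrite the budget in excess-of-subsistence terms: 1·(b − 4) + (5/3)·(m − 5) = 97/3 − 1·4 − (5/3)·5 = 20.
Substituting, 2·(b − 4) = 20, so b − 4 = 10 and b* = 14.
Then m − 5 = 0.6·10 = 6, so m* = 11.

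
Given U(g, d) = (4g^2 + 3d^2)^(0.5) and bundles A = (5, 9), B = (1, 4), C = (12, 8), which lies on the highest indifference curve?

Bundle C

Evaluate utility at each bundle:
U(A) = 18.520.
U(B) = 7.211.
U(C) = 27.713.
Highest utility is C, so C ≻ A ≻ B.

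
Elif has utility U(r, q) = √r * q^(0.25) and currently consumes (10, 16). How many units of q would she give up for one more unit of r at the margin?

MU_r = 0.5·r^(-0.5)·q^(0.25) and MU_q = 0.25·√r·q^(-0.75).
MRS = MU_r/MU_q = (2)·q/r.
At (10, 16): MRS = 3.2.
That is, one extra unit of r is worth 3.2 units of q at the margin.

MRS = 3.2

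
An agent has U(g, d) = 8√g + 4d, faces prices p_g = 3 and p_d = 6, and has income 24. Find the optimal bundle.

g* = 4, d* = 2

MU_g = 8/(2√g), MU_d = 4.
MRS = 8/(2√g) ÷ 4.
Tangency: set MRS = p_g/p_d = 3/6 = 0.5.
MRS depends only on g: 1/√g = 0.5 ⇒ √g = 1/0.5 = 2 ⇒ g* = 4.
From the budget, 6·d = 24 − 3·4 = 12, so d* = 2.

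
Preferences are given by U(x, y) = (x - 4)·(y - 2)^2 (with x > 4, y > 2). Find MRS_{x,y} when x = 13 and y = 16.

MU_x = (y−2)^2, MU_y = 2·(x−4)·(y−2).
MRS = (1/2)·(y−2)/(x−4).
At (13, 16): MRS = 7/9.
So at (13, 16) the consumer would give up 7/9 units of y for one more unit of x.

MRS = 7/9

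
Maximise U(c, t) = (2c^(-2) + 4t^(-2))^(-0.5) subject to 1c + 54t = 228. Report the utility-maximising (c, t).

For CES with ρ = -2, MRS = (2/4)·(t/c)^3.
Tangency: set MRS = p_c/p_t = 1/54.
So (t/c)^3 = 1/27; taking the cube root, t/c = 1/3, i.e. t = (1/3)·c.
Substitute into the budget 1·c + 54·t = 228: 19·c = 228, so c* = 12 and t* = (1/3)·12 = 4.

c* = 12, t* = 4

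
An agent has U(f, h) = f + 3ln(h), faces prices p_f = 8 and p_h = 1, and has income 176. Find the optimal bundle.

MU_f = 1, MU_h = 3/h.
MRS = 1 ÷ (3/h).
Tangency: set MRS = p_f/p_h = 8/1 = 8.
MRS depends only on h: (1/3)·h = 8 ⇒ h* = 8/(1/3) = 24.
From the budget, 8·f = 176 − 1·24 = 152, so f* = 19.

f* = 19, h* = 24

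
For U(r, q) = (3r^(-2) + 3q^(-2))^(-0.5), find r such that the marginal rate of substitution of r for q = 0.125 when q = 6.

For CES with ρ = -2, MRS = (q/r)^3.
Setting (6/r)^3 = 0.125 gives 6/r = 0.5 and r = 12.

r = 12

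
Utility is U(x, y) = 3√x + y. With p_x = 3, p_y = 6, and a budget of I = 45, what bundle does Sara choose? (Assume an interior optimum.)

x* = 9, y* = 3

MU_x = 3/(2√x), MU_y = 1.
MRS = 3/(2√x) ÷ 1.
Tangency: set MRS = p_x/p_y = 3/6 = 0.5.
MRS depends only on x: 1.5/√x = 0.5 ⇒ √x = 1.5/0.5 = 3 ⇒ x* = 9.
From the budget, 6·y = 45 − 3·9 = 18, so y* = 3.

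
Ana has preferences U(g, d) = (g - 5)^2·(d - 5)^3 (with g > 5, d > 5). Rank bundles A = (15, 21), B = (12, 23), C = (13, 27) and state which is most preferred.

Bundle C

Evaluate utility at each bundle:
U(A) = 409600.
U(B) = 285768.
U(C) = 681472.
Highest utility is C, so C ≻ A ≻ B.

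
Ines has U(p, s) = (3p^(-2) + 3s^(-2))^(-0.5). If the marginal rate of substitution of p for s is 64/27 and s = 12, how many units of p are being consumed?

For CES with ρ = -2, MRS = (s/p)^3.
Setting (12/p)^3 = 64/27 gives 12/p = 4/3 and p = 9.

p = 9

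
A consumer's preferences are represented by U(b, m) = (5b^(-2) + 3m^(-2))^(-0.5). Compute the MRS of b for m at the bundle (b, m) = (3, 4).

For CES with ρ = -2, MRS = (5/3)·(m/b)^3.
At (3, 4): MRS = 320/81.
The indifference curve has slope −320/81 at this bundle.

MRS = 320/81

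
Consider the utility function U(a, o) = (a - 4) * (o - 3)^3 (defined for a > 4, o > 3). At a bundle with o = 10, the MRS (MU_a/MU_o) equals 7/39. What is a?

a = 17

MU_a = (o−3)^3, MU_o = 3·(a−4)·(o−3)^2.
MRS = (1/3)·(o−3)/(a−4).
Substitute o = 10: MRS = (7/3)/(a − 4). Setting this equal to 7/39 gives a − 4 = (7/3)/(7/39) = 13, so a = 17.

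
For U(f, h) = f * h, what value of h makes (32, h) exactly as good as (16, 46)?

U(16, 46) = 736.
Set U(32, h) = 736 and solve.
With f = 32: h = 736/32 = 23.
Check: U(32, 23) = 736.

h = 23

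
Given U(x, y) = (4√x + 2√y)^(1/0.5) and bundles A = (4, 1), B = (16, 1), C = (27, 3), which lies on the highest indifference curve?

Bundle C

Evaluate utility at each bundle:
U(A) = 100.000.
U(B) = 324.000.
U(C) = 588.000.
Highest utility is C, so C ≻ B ≻ A.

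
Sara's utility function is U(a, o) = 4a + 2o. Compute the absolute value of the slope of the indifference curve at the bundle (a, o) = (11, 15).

MRS = 2

MU_a = 4, MU_o = 2, so MRS = 4/2 = 2 at every bundle.
At (11, 15): MRS = 2.
The indifference curve has slope −2 at this bundle.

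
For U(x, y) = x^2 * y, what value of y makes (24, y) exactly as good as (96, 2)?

y = 32

U(96, 2) = 18432.
Set U(24, y) = 18432 and solve.
With x = 24: 24^2 = 576, so y = 18432/576 = 32.
Check: U(24, 32) = 18432.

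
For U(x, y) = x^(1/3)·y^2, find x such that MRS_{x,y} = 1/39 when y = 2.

x = 13

MU_x = 1/3·x^(-2/3)·y^2 and MU_y = 2·x^(1/3)·y.
MRS = MU_x/MU_y = (1/6)·y/x.
Substitute y = 2: MRS = (1/3)/x. Setting (1/3)/x = 1/39 gives x = (1/3)/(1/39) = 13.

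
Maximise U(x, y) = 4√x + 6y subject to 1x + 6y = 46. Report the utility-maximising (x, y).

x* = 4, y* = 7

MU_x = 4/(2√x), MU_y = 6.
MRS = 4/(2√x) ÷ 6.
Tangency: set MRS = p_x/p_y = 1/6.
MRS depends only on x: (1/3)/√x = 1/6 ⇒ √x = (1/3)/(1/6) = 2 ⇒ x* = 4.
From the budget, 6·y = 46 − 1·4 = 42, so y* = 7.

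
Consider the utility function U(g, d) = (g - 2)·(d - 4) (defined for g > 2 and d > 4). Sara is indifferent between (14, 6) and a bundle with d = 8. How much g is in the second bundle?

g = 8

U(14, 6) = 24.
Set U(g, 8) = 24 and solve.
With d = 8: (8 − 4) = 4, so (g − 2) = 24/4 = 6.
So g = 2 + 6 = 8.
Check: U(8, 8) = 24.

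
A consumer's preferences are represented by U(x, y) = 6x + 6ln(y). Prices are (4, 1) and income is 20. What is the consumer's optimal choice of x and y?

x* = 4, y* = 4

MU_x = 6, MU_y = 6/y.
MRS = 6 ÷ (6/y).
Tangency: set MRS = p_x/p_y = 4/1 = 4.
MRS depends only on y: y = 4 ⇒ y* = 4.
From the budget, 4·x = 20 − 1·4 = 16, so x* = 4.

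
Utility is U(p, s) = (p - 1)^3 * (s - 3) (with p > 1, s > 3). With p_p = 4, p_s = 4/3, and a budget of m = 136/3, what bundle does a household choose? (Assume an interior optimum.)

MU_p = 3·(p−1)^2·(s−3), MU_s = (p−1)^3.
MRS = (3/1)·(s−3)/(p−1).
Tangency: set MRS = p_p/p_s = 4/(4/3) = 3.
So (3/1)·(s − 3)/(p − 1) = 3, i.e. (s − 3) = (p − 1).
Rewrite the budget in excess-of-subsistence terms: 4·(p − 1) + (4/3)·(s − 3) = 136/3 − 4·1 − (4/3)·3 = 112/3.
Substituting, (16/3)·(p − 1) = 112/3, so p − 1 = 7 and p* = 8.
Then s − 3 = 7, so s* = 10.

p* = 8, s* = 10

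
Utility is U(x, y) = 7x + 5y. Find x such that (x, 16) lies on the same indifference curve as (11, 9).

U(11, 9) = 122.
Set U(x, 16) = 122 and solve.
7x + 5·16 = 122 ⇒ 7x = 42 ⇒ x = 6.
Check: U(6, 16) = 122.

x = 6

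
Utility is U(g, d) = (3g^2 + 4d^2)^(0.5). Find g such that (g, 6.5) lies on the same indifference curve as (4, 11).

g = 11

U depends on (g, d) only through S = 3g^2 + 4d^2, so equal utility means equal S. At (4, 11): S = 532.
With d = 6.5: 4·6.5^2 = 169, so 3g^2 = 532 − 169 = 363, i.e. g^2 = 121.
Hence g = √121 = 11.
Check: U(11, 6.5) = 23.0651.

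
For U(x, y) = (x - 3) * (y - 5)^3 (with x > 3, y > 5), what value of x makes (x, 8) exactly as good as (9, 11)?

U(9, 11) = 1296.
Set U(x, 8) = 1296 and solve.
With y = 8: (8 − 5)^3 = 27, so (x − 3) = 1296/27 = 48.
So x = 3 + 48 = 51.
Check: U(51, 8) = 1296.

x = 51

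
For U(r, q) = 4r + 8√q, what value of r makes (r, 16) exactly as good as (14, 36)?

U(14, 36) = 104.
Set U(r, 16) = 104 and solve.
With q = 16: √16 = 4, so 4r = 104 − 8·4 = 72 and r = 18.
Check: U(18, 16) = 104.

r = 18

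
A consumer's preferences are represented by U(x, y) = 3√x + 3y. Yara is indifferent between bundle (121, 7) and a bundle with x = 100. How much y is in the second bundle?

U(121, 7) = 54.
Set U(100, y) = 54 and solve.
With x = 100: √100 = 10, so 3y = 54 − 3·10 = 24 and y = 8.
Check: U(100, 8) = 54.

y = 8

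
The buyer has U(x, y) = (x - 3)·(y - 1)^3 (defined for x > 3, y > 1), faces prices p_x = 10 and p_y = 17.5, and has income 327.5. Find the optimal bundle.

MU_x = (y−1)^3, MU_y = 3·(x−3)·(y−1)^2.
MRS = (1/3)·(y−1)/(x−3).
Tangency: set MRS = p_x/p_y = 10/17.5 = 4/7.
So (1/3)·(y − 1)/(x − 3) = 4/7, i.e. (y − 1) = (12/7)·(x − 3).
Rewrite the budget in excess-of-subsistence terms: 10·(x − 3) + 17.5·(y − 1) = 327.5 − 10·3 − 17.5·1 = 280.
Substituting, 40·(x − 3) = 280, so x − 3 = 7 and x* = 10.
Then y − 1 = (12/7)·7 = 12, so y* = 13.

x* = 10, y* = 13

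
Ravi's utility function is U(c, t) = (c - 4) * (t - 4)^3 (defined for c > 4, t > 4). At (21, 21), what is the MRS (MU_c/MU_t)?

MU_c = (t−4)^3, MU_t = 3·(c−4)·(t−4)^2.
MRS = (1/3)·(t−4)/(c−4).
At (21, 21): MRS = 1/3.
The indifference curve has slope −1/3 at this bundle.

MRS = 1/3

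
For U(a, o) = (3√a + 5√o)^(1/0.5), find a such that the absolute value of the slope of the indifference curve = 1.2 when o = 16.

a = 4

For CES with ρ = 0.5, MRS = (3/5)·√(o/a).
Setting (3/5)·√(16/a) = 1.2 gives √(16/a) = 2, so 16/a = 4 and a = 4.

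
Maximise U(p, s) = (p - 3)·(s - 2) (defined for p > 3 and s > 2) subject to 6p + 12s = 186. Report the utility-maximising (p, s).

p* = 15, s* = 8

MU_p = (s−2), MU_s = (p−3).
MRS = (s−2)/(p−3).
Tangency: set MRS = p_p/p_s = 6/12 = 0.5.
So (s − 2)/(p − 3) = 0.5, i.e. (s − 2) = 0.5·(p − 3).
Rewrite the budget in excess-of-subsistence terms: 6·(p − 3) + 12·(s − 2) = 186 − 6·3 − 12·2 = 144.
Substituting, 12·(p − 3) = 144, so p − 3 = 12 and p* = 15.
Then s − 2 = 0.5·12 = 6, so s* = 8.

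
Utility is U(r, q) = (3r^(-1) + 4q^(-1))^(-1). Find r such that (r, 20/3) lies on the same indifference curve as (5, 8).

U depends on (r, q) only through S = 3r^(-1) + 4q^(-1), so equal utility means equal S. At (5, 8): S = 1.1.
With q = 20/3: 4·(20/3)^(-1) = 0.6, so 3r^(-1) = 1.1 − 0.6 = 0.5, i.e. r^(-1) = 1/6.
Hence r = 1/(1/6) = 6.
Check: U(6, 20/3) = 0.9091.

r = 6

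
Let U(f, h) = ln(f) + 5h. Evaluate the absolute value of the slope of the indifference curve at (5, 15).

MU_f = 1/f, MU_h = 5.
MRS = 1/f ÷ 5.
At (5, 15): MRS = 1/25.
So at (5, 15) the consumer would give up 1/25 units of h for one more unit of f.

MRS = 1/25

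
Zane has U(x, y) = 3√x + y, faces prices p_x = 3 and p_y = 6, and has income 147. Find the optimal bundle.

x* = 9, y* = 20

MU_x = 3/(2√x), MU_y = 1.
MRS = 3/(2√x) ÷ 1.
Tangency: set MRS = p_x/p_y = 3/6 = 0.5.
MRS depends only on x: 1.5/√x = 0.5 ⇒ √x = 1.5/0.5 = 3 ⇒ x* = 9.
From the budget, 6·y = 147 − 3·9 = 120, so y* = 20.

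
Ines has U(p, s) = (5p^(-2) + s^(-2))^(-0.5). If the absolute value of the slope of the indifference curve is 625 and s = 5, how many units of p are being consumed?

For CES with ρ = -2, MRS = (5/1)·(s/p)^3.
Setting (5/1)·(5/p)^3 = 625 gives (5/p)^3 = 125, so 5/p = 5 and p = 1.

p = 1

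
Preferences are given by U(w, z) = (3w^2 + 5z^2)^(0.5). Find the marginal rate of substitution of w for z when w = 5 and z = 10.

MRS = 0.3

For CES with ρ = 2, MRS = (3/5)·(z/w)^(-1).
At (5, 10): MRS = 0.3.
The indifference curve has slope −0.3 at this bundle.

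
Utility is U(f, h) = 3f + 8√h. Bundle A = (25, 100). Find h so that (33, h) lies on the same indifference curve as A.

h = 49

U(25, 100) = 155.
Set U(33, h) = 155 and solve.
With f = 33: 8√h = 155 − 3·33 = 56, so √h = 7 and h = 49.
Check: U(33, 49) = 155.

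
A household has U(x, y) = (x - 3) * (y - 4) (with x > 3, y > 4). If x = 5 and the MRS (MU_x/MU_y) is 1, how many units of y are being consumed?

MU_x = (y−4), MU_y = (x−3).
MRS = (y−4)/(x−3).
Substitute x = 5: MRS = (y − 4)/2. Setting this equal to 1 gives y − 4 = 1·2 = 2, so y = 6.

y = 6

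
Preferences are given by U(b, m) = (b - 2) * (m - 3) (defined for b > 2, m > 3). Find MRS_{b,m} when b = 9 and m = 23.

MU_b = (m−3), MU_m = (b−2).
MRS = (m−3)/(b−2).
At (9, 23): MRS = 20/7.
That is, one extra unit of b is worth 20/7 units of m at the margin.

MRS = 20/7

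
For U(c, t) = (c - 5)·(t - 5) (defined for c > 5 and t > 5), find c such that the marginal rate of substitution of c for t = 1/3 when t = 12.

MU_c = (t−5), MU_t = (c−5).
MRS = (t−5)/(c−5).
Substitute t = 12: MRS = 7/(c − 5). Setting this equal to 1/3 gives c − 5 = 7/(1/3) = 21, so c = 26.

c = 26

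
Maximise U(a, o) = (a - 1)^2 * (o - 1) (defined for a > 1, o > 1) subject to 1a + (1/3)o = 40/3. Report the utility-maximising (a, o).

MU_a = 2·(a−1)·(o−1), MU_o = (a−1)^2.
MRS = (2/1)·(o−1)/(a−1).
Tangency: set MRS = p_a/p_o = 1/(1/3) = 3.
So (2/1)·(o − 1)/(a − 1) = 3, i.e. (o − 1) = 1.5·(a − 1).
Rewrite the budget in excess-of-subsistence terms: 1·(a − 1) + (1/3)·(o − 1) = 40/3 − 1·1 − (1/3)·1 = 12.
Substituting, 1.5·(a − 1) = 12, so a − 1 = 8 and a* = 9.
Then o − 1 = 1.5·8 = 12, so o* = 13.

a* = 9, o* = 13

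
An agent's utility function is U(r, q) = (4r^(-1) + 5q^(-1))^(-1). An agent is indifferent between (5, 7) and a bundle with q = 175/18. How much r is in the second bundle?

U depends on (r, q) only through S = 4r^(-1) + 5q^(-1), so equal utility means equal S. At (5, 7): S = 53/35.
With q = 175/18: 5·(175/18)^(-1) = 18/35, so 4r^(-1) = 53/35 − 18/35 = 1, i.e. r^(-1) = 0.25.
Hence r = 1/0.25 = 4.
Check: U(4, 175/18) = 0.6604.

r = 4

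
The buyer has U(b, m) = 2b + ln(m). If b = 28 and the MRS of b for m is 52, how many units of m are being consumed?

MU_b = 2, MU_m = 1/m.
MRS = 2 ÷ (1/m).
MRS depends only on m: 2·m = 52 ⇒ m = 52/2 = 26.

m = 26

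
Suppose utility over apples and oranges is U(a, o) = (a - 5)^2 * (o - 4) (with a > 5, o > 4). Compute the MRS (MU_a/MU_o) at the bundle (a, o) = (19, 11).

MU_a = 2·(a−5)·(o−4), MU_o = (a−5)^2.
MRS = (2/1)·(o−4)/(a−5).
At (19, 11): MRS = 1.
The indifference curve has slope −1 at this bundle.

MRS = 1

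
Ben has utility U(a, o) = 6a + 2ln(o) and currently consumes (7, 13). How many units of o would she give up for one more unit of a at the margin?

MRS = 39

MU_a = 6, MU_o = 2/o.
MRS = 6 ÷ (2/o).
At (7, 13): MRS = 39.
That is, one extra unit of a is worth 39 units of o at the margin.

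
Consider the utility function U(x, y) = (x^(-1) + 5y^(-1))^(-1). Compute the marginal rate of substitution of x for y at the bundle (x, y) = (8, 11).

For CES with ρ = -1, MRS = (1/5)·(y/x)^2.
At (8, 11): MRS = 121/320.
That is, one extra unit of x is worth 121/320 units of y at the margin.

MRS = 121/320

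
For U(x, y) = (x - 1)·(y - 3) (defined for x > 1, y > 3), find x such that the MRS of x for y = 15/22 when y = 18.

x = 23

MU_x = (y−3), MU_y = (x−1).
MRS = (y−3)/(x−1).
Substitute y = 18: MRS = 15/(x − 1). Setting this equal to 15/22 gives x − 1 = 15/(15/22) = 22, so x = 23.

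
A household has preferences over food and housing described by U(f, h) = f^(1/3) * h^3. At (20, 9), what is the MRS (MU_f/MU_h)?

MRS = 0.05

MU_f = 1/3·f^(-2/3)·h^3 and MU_h = 3·f^(1/3)·h^2.
MRS = MU_f/MU_h = (1/9)·h/f.
At (20, 9): MRS = 0.05.
The indifference curve has slope −0.05 at this bundle.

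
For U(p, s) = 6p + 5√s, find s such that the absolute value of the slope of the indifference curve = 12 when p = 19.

MU_p = 6, MU_s = 5/(2√s).
MRS = 6 ÷ (5/(2√s)).
MRS depends only on s: 2.4·√s = 12 ⇒ √s = 12/2.4 = 5 ⇒ s = 25.

s = 25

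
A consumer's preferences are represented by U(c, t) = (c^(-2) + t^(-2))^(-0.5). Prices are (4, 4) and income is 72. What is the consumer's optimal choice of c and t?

For CES with ρ = -2, MRS = (t/c)^3.
Tangency: set MRS = p_c/p_t = 4/4 = 1.
So (t/c)^3 = 1; taking the cube root, t/c = 1, i.e. t = c.
Substitute into the budget 4·c + 4·t = 72: 8·c = 72, so c* = 9 and t* = 9.

c* = 9, t* = 9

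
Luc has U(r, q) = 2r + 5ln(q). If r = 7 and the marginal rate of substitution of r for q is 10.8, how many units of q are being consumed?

MU_r = 2, MU_q = 5/q.
MRS = 2 ÷ (5/q).
MRS depends only on q: 0.4·q = 10.8 ⇒ q = 10.8/0.4 = 27.

q = 27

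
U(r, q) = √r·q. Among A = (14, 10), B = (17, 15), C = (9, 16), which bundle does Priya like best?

Bundle B

Evaluate utility at each bundle:
U(A) = 37.417.
U(B) = 61.847.
U(C) = 48.000.
Highest utility is B, so B ≻ C ≻ A.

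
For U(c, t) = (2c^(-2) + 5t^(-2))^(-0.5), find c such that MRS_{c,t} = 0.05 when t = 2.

c = 4

For CES with ρ = -2, MRS = (2/5)·(t/c)^3.
Setting (2/5)·(2/c)^3 = 0.05 gives (2/c)^3 = 0.125, so 2/c = 0.5 and c = 4.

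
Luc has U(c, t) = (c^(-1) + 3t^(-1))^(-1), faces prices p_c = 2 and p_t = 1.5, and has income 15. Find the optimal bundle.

c* = 3, t* = 6

For CES with ρ = -1, MRS = (1/3)·(t/c)^2.
Tangency: set MRS = p_c/p_t = 2/1.5 = 4/3.
So (t/c)^2 = 4; taking the square root, t/c = 2, i.e. t = 2·c.
Substitute into the budget 2·c + 1.5·t = 15: 5·c = 15, so c* = 3 and t* = 2·3 = 6.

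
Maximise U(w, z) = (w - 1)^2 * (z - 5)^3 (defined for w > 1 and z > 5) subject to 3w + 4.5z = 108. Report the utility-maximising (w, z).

MU_w = 2·(w−1)·(z−5)^3, MU_z = 3·(w−1)^2·(z−5)^2.
MRS = (2/3)·(z−5)/(w−1).
Tangency: set MRS = p_w/p_z = 3/4.5 = 2/3.
So (2/3)·(z − 5)/(w − 1) = 2/3, i.e. (z − 5) = (w − 1).
Rewrite the budget in excess-of-subsistence terms: 3·(w − 1) + 4.5·(z − 5) = 108 − 3·1 − 4.5·5 = 82.5.
Substituting, 7.5·(w − 1) = 82.5, so w − 1 = 11 and w* = 12.
Then z − 5 = 11, so z* = 16.

w* = 12, z* = 16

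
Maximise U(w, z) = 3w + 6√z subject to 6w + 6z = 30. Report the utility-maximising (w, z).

w* = 4, z* = 1

MU_w = 3, MU_z = 6/(2√z).
MRS = 3 ÷ (6/(2√z)).
Tangency: set MRS = p_w/p_z = 6/6 = 1.
MRS depends only on z: √z = 1 ⇒ √z = 1 ⇒ z* = 1.
From the budget, 6·w = 30 − 6·1 = 24, so w* = 4.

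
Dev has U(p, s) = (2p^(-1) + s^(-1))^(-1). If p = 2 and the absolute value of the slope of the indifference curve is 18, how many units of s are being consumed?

For CES with ρ = -1, MRS = (2/1)·(s/p)^2.
Setting (2/1)·(s/2)^2 = 18 gives (s/2)^2 = 9, so s/2 = 3 and s = 6.

s = 6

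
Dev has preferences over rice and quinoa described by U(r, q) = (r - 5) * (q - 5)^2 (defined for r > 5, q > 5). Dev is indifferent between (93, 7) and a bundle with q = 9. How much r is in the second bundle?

r = 27

U(93, 7) = 352.
Set U(r, 9) = 352 and solve.
With q = 9: (9 − 5)^2 = 16, so (r − 5) = 352/16 = 22.
So r = 5 + 22 = 27.
Check: U(27, 9) = 352.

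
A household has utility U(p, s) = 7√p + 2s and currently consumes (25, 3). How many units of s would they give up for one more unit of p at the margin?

MU_p = 7/(2√p), MU_s = 2.
MRS = 7/(2√p) ÷ 2.
At (25, 3): MRS = 0.35.
The indifference curve has slope −0.35 at this bundle.

MRS = 0.35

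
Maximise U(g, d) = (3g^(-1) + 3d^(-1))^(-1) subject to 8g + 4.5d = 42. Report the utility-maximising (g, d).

g* = 3, d* = 4

For CES with ρ = -1, MRS = (d/g)^2.
Tangency: set MRS = p_g/p_d = 8/4.5 = 16/9.
So (d/g)^2 = 16/9; taking the square root, d/g = 4/3, i.e. d = (4/3)·g.
Substitute into the budget 8·g + 4.5·d = 42: 14·g = 42, so g* = 3 and d* = (4/3)·3 = 4.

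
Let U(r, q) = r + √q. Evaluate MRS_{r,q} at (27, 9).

MU_r = 1, MU_q = 1/(2√q).
MRS = 1 ÷ (1/(2√q)).
At (27, 9): MRS = 6.
So at (27, 9) the consumer would give up 6 units of q for one more unit of r.

MRS = 6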